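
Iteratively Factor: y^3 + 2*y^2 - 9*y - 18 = (y + 2)*(y^2 - 9) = (y + 2)*(y + 3)*(y - 3)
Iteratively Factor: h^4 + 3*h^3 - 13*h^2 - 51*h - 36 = (h + 3)*(h^3 - 13*h - 12) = (h - 4)*(h + 3)*(h^2 + 4*h + 3) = (h - 4)*(h + 1)*(h + 3)*(h + 3)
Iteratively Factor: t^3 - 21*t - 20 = (t + 4)*(t^2 - 4*t - 5) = (t + 1)*(t + 4)*(t - 5)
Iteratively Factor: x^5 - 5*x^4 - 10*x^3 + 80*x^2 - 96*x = (x)*(x^4 - 5*x^3 - 10*x^2 + 80*x - 96) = x*(x - 4)*(x^3 - x^2 - 14*x + 24) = x*(x - 4)*(x - 2)*(x^2 + x - 12) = x*(x - 4)*(x - 2)*(x + 4)*(x - 3)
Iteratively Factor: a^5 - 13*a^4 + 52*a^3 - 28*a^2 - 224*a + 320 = (a - 2)*(a^4 - 11*a^3 + 30*a^2 + 32*a - 160) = (a - 2)*(a + 2)*(a^3 - 13*a^2 + 56*a - 80) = (a - 4)*(a - 2)*(a + 2)*(a^2 - 9*a + 20) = (a - 4)^2*(a - 2)*(a + 2)*(a - 5)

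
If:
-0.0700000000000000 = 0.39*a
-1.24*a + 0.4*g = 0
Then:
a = -0.18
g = -0.56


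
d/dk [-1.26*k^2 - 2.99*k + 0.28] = -2.52*k - 2.99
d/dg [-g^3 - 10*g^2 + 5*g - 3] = -3*g^2 - 20*g + 5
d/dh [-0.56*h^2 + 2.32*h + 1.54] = 2.32 - 1.12*h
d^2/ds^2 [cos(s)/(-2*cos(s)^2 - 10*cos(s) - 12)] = (-5*(1 - cos(s)^2)^2 + cos(s)^5 - 38*cos(s)^3 - 40*cos(s)^2 + 72*cos(s) + 65)/(2*(cos(s) + 2)^3*(cos(s) + 3)^3)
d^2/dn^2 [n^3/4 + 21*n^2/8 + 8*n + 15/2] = 3*n/2 + 21/4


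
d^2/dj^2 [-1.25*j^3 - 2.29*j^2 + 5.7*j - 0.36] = -7.5*j - 4.58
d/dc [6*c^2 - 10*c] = 12*c - 10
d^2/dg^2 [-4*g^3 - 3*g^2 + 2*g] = -24*g - 6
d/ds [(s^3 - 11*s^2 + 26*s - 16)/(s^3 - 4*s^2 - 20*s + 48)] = (7*s^2 - 64*s + 232)/(s^4 - 4*s^3 - 44*s^2 + 96*s + 576)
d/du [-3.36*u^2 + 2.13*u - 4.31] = 2.13 - 6.72*u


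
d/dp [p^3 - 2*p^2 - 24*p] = 3*p^2 - 4*p - 24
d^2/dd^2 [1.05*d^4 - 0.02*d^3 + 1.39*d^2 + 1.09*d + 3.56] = 12.6*d^2 - 0.12*d + 2.78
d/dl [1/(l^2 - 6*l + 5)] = 2*(3 - l)/(l^2 - 6*l + 5)^2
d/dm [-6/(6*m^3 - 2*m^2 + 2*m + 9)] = 12*(9*m^2 - 2*m + 1)/(6*m^3 - 2*m^2 + 2*m + 9)^2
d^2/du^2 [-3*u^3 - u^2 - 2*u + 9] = -18*u - 2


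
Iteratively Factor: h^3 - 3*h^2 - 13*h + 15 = (h + 3)*(h^2 - 6*h + 5) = (h - 1)*(h + 3)*(h - 5)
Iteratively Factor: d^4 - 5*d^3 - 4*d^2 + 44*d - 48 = (d - 4)*(d^3 - d^2 - 8*d + 12) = (d - 4)*(d - 2)*(d^2 + d - 6) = (d - 4)*(d - 2)*(d + 3)*(d - 2)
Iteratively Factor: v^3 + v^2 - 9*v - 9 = (v + 1)*(v^2 - 9) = (v - 3)*(v + 1)*(v + 3)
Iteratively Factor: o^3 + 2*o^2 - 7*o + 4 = (o + 4)*(o^2 - 2*o + 1) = (o - 1)*(o + 4)*(o - 1)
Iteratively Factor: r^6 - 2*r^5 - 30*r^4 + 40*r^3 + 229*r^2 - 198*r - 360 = (r - 2)*(r^5 - 30*r^3 - 20*r^2 + 189*r + 180) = (r - 2)*(r + 3)*(r^4 - 3*r^3 - 21*r^2 + 43*r + 60) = (r - 2)*(r + 1)*(r + 3)*(r^3 - 4*r^2 - 17*r + 60) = (r - 2)*(r + 1)*(r + 3)*(r + 4)*(r^2 - 8*r + 15) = (r - 3)*(r - 2)*(r + 1)*(r + 3)*(r + 4)*(r - 5)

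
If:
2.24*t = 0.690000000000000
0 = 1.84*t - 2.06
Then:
No Solution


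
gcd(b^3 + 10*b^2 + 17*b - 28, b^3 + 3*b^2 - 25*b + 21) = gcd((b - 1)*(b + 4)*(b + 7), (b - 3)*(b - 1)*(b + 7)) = b^2 + 6*b - 7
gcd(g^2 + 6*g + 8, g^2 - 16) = g + 4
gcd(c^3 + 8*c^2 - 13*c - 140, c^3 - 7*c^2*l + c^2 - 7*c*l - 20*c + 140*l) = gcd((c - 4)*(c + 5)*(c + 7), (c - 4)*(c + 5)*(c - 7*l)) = c^2 + c - 20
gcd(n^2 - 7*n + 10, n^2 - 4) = n - 2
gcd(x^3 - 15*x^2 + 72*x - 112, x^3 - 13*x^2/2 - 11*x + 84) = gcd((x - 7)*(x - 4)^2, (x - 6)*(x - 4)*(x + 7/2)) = x - 4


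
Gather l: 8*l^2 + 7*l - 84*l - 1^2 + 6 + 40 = 8*l^2 - 77*l + 45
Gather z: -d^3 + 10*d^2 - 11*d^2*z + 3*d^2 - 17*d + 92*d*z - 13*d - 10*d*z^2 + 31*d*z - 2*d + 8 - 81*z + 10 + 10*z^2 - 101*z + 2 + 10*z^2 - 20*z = -d^3 + 13*d^2 - 32*d + z^2*(20 - 10*d) + z*(-11*d^2 + 123*d - 202) + 20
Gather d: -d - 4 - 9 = -d - 13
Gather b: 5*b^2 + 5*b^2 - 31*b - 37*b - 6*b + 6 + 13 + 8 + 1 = 10*b^2 - 74*b + 28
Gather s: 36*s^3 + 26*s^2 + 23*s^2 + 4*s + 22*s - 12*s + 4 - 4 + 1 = 36*s^3 + 49*s^2 + 14*s + 1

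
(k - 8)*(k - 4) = k^2 - 12*k + 32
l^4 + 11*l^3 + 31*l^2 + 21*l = l*(l + 1)*(l + 3)*(l + 7)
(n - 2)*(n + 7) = n^2 + 5*n - 14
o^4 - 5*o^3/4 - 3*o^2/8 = o^2*(o - 3/2)*(o + 1/4)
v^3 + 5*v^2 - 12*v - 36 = (v - 3)*(v + 2)*(v + 6)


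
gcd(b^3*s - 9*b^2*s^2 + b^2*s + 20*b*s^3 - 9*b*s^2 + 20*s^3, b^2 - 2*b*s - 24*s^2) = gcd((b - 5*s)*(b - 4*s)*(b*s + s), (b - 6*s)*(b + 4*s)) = 1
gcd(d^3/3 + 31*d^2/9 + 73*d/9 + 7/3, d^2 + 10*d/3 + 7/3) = 1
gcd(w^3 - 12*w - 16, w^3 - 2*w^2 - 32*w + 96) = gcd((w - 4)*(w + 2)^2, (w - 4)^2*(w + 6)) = w - 4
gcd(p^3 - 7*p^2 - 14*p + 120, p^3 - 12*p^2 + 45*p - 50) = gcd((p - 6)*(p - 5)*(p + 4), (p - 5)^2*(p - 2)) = p - 5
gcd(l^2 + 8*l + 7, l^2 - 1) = l + 1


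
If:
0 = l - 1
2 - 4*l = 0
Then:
No Solution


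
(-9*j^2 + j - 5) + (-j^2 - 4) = -10*j^2 + j - 9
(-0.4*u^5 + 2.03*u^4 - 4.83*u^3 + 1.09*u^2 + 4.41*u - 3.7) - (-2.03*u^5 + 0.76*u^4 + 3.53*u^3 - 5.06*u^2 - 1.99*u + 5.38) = 1.63*u^5 + 1.27*u^4 - 8.36*u^3 + 6.15*u^2 + 6.4*u - 9.08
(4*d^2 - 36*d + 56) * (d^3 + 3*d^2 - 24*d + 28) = 4*d^5 - 24*d^4 - 148*d^3 + 1144*d^2 - 2352*d + 1568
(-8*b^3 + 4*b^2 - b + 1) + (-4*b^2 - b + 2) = -8*b^3 - 2*b + 3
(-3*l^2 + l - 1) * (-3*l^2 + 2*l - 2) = 9*l^4 - 9*l^3 + 11*l^2 - 4*l + 2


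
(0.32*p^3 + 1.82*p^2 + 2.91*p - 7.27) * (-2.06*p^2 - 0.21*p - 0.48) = -0.6592*p^5 - 3.8164*p^4 - 6.5304*p^3 + 13.4915*p^2 + 0.1299*p + 3.4896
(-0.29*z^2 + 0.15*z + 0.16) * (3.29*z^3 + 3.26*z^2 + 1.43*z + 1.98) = -0.9541*z^5 - 0.4519*z^4 + 0.6007*z^3 + 0.1619*z^2 + 0.5258*z + 0.3168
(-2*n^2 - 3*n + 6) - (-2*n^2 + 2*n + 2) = 4 - 5*n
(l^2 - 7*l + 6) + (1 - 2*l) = l^2 - 9*l + 7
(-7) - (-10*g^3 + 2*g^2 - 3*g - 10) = 10*g^3 - 2*g^2 + 3*g + 3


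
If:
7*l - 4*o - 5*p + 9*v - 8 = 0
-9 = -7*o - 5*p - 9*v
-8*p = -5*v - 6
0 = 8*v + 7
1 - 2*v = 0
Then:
No Solution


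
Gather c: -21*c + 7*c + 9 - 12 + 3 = -14*c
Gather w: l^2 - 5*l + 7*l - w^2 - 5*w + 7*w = l^2 + 2*l - w^2 + 2*w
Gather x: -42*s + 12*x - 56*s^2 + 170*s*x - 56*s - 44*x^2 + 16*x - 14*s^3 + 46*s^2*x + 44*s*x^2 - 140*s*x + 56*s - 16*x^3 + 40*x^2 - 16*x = -14*s^3 - 56*s^2 - 42*s - 16*x^3 + x^2*(44*s - 4) + x*(46*s^2 + 30*s + 12)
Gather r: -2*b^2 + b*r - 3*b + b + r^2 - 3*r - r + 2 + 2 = -2*b^2 - 2*b + r^2 + r*(b - 4) + 4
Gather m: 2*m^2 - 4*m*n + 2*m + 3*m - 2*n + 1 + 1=2*m^2 + m*(5 - 4*n) - 2*n + 2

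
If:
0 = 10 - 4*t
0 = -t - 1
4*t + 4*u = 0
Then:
No Solution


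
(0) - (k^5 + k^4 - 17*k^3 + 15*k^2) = -k^5 - k^4 + 17*k^3 - 15*k^2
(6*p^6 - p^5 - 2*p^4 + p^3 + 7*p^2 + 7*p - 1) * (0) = 0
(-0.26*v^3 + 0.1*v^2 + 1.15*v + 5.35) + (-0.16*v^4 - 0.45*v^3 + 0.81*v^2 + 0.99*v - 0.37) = -0.16*v^4 - 0.71*v^3 + 0.91*v^2 + 2.14*v + 4.98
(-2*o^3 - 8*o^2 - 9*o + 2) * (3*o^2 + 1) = -6*o^5 - 24*o^4 - 29*o^3 - 2*o^2 - 9*o + 2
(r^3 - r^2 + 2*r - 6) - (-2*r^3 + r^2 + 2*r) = 3*r^3 - 2*r^2 - 6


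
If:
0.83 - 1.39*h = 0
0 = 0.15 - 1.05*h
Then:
No Solution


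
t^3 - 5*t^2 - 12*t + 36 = (t - 6)*(t - 2)*(t + 3)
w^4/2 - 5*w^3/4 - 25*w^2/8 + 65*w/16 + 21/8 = (w/2 + 1)*(w - 7/2)*(w - 3/2)*(w + 1/2)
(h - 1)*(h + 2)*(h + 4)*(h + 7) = h^4 + 12*h^3 + 37*h^2 + 6*h - 56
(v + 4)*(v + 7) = v^2 + 11*v + 28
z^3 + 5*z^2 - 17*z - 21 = (z - 3)*(z + 1)*(z + 7)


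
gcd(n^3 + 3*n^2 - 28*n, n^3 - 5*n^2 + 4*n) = n^2 - 4*n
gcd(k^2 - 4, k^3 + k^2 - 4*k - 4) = k^2 - 4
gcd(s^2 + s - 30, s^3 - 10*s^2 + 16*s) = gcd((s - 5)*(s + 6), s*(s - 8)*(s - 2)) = 1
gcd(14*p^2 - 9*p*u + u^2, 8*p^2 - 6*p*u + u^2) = 2*p - u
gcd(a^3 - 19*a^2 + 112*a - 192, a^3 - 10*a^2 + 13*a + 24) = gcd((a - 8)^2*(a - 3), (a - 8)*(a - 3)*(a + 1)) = a^2 - 11*a + 24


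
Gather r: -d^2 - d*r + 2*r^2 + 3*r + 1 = -d^2 + 2*r^2 + r*(3 - d) + 1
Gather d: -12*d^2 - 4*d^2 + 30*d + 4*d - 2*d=-16*d^2 + 32*d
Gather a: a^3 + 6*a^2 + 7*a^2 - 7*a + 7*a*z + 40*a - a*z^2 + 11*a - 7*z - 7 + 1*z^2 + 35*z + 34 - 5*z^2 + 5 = a^3 + 13*a^2 + a*(-z^2 + 7*z + 44) - 4*z^2 + 28*z + 32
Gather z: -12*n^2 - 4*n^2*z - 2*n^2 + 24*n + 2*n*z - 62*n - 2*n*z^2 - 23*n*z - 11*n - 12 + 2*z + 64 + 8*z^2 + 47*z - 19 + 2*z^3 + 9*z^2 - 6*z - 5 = -14*n^2 - 49*n + 2*z^3 + z^2*(17 - 2*n) + z*(-4*n^2 - 21*n + 43) + 28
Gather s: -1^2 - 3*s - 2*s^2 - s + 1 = -2*s^2 - 4*s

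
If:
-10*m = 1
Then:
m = -1/10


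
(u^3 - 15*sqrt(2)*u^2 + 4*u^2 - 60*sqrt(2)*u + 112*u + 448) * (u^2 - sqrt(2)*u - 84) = u^5 - 16*sqrt(2)*u^4 + 4*u^4 - 64*sqrt(2)*u^3 + 58*u^3 + 232*u^2 + 1148*sqrt(2)*u^2 - 9408*u + 4592*sqrt(2)*u - 37632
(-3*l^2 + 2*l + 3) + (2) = -3*l^2 + 2*l + 5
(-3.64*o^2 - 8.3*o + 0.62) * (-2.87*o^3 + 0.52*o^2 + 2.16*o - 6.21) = 10.4468*o^5 + 21.9282*o^4 - 13.9578*o^3 + 4.9988*o^2 + 52.8822*o - 3.8502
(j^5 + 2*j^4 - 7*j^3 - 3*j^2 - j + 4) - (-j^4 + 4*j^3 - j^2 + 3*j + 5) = j^5 + 3*j^4 - 11*j^3 - 2*j^2 - 4*j - 1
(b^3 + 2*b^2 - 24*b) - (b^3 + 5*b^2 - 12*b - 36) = -3*b^2 - 12*b + 36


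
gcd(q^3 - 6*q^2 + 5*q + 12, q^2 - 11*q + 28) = q - 4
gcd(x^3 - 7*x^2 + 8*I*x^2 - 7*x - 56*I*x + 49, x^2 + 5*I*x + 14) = x + 7*I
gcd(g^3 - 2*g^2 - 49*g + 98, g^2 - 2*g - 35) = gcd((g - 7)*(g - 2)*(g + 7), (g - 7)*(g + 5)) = g - 7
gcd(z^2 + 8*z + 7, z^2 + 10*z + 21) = z + 7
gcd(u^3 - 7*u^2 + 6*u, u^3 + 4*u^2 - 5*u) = u^2 - u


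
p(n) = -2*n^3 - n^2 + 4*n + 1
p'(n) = -6*n^2 - 2*n + 4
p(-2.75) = 24.03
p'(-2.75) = -35.88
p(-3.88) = 87.25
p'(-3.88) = -78.57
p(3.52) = -84.54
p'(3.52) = -77.38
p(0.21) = 1.78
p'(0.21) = 3.32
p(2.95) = -47.25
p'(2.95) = -54.12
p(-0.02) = 0.92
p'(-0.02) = 4.04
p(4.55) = -189.90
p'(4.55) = -129.32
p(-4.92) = 195.30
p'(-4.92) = -131.40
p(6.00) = -443.00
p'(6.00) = -224.00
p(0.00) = 1.00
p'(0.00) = 4.00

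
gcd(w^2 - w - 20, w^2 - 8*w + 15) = w - 5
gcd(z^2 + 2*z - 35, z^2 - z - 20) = z - 5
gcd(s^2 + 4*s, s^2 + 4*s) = s^2 + 4*s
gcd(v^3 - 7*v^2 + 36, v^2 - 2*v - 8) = v + 2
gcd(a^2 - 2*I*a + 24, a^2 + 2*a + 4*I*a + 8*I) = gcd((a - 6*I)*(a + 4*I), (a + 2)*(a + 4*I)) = a + 4*I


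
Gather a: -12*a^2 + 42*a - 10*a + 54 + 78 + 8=-12*a^2 + 32*a + 140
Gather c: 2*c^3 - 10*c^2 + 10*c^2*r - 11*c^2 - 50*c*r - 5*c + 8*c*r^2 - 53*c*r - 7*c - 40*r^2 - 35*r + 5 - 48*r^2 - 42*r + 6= 2*c^3 + c^2*(10*r - 21) + c*(8*r^2 - 103*r - 12) - 88*r^2 - 77*r + 11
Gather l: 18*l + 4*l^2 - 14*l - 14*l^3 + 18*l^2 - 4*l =-14*l^3 + 22*l^2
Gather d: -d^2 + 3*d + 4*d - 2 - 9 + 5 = -d^2 + 7*d - 6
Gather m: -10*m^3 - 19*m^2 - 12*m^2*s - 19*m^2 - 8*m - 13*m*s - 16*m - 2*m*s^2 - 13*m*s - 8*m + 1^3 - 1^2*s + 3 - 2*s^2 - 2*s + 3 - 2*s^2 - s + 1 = -10*m^3 + m^2*(-12*s - 38) + m*(-2*s^2 - 26*s - 32) - 4*s^2 - 4*s + 8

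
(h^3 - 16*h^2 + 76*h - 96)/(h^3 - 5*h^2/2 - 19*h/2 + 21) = 2*(h^2 - 14*h + 48)/(2*h^2 - h - 21)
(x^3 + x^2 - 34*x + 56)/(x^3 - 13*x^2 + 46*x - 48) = (x^2 + 3*x - 28)/(x^2 - 11*x + 24)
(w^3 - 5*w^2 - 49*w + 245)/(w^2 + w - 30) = (w^2 - 49)/(w + 6)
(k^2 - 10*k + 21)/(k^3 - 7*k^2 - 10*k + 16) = (k^2 - 10*k + 21)/(k^3 - 7*k^2 - 10*k + 16)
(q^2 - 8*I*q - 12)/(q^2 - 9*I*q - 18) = (q - 2*I)/(q - 3*I)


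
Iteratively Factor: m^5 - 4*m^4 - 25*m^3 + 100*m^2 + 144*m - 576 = (m + 3)*(m^4 - 7*m^3 - 4*m^2 + 112*m - 192) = (m - 3)*(m + 3)*(m^3 - 4*m^2 - 16*m + 64) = (m - 4)*(m - 3)*(m + 3)*(m^2 - 16) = (m - 4)*(m - 3)*(m + 3)*(m + 4)*(m - 4)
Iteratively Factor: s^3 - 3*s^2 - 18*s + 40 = (s - 5)*(s^2 + 2*s - 8) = (s - 5)*(s + 4)*(s - 2)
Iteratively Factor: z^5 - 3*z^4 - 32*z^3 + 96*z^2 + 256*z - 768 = (z - 4)*(z^4 + z^3 - 28*z^2 - 16*z + 192) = (z - 4)*(z + 4)*(z^3 - 3*z^2 - 16*z + 48) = (z - 4)^2*(z + 4)*(z^2 + z - 12) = (z - 4)^2*(z + 4)^2*(z - 3)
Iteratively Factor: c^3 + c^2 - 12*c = (c + 4)*(c^2 - 3*c) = c*(c + 4)*(c - 3)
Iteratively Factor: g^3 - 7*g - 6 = (g + 2)*(g^2 - 2*g - 3) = (g - 3)*(g + 2)*(g + 1)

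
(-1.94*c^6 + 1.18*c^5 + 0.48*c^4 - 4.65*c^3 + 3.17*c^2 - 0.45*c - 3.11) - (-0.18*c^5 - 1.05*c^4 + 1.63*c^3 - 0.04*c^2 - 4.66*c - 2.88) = -1.94*c^6 + 1.36*c^5 + 1.53*c^4 - 6.28*c^3 + 3.21*c^2 + 4.21*c - 0.23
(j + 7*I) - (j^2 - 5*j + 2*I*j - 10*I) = -j^2 + 6*j - 2*I*j + 17*I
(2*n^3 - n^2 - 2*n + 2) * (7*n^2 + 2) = 14*n^5 - 7*n^4 - 10*n^3 + 12*n^2 - 4*n + 4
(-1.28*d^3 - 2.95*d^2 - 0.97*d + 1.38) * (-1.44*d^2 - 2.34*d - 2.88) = 1.8432*d^5 + 7.2432*d^4 + 11.9862*d^3 + 8.7786*d^2 - 0.4356*d - 3.9744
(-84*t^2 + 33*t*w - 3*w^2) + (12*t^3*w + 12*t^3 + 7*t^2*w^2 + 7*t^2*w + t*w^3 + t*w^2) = 12*t^3*w + 12*t^3 + 7*t^2*w^2 + 7*t^2*w - 84*t^2 + t*w^3 + t*w^2 + 33*t*w - 3*w^2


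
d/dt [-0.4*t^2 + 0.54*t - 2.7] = 0.54 - 0.8*t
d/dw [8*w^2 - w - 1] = 16*w - 1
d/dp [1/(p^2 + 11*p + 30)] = (-2*p - 11)/(p^2 + 11*p + 30)^2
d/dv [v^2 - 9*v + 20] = 2*v - 9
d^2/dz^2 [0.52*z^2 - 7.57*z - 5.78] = 1.04000000000000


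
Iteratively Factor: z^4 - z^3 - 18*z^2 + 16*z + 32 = (z - 2)*(z^3 + z^2 - 16*z - 16) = (z - 2)*(z + 1)*(z^2 - 16) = (z - 2)*(z + 1)*(z + 4)*(z - 4)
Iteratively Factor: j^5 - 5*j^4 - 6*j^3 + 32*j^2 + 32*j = (j + 2)*(j^4 - 7*j^3 + 8*j^2 + 16*j) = (j - 4)*(j + 2)*(j^3 - 3*j^2 - 4*j) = j*(j - 4)*(j + 2)*(j^2 - 3*j - 4) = j*(j - 4)*(j + 1)*(j + 2)*(j - 4)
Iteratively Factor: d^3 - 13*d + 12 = (d + 4)*(d^2 - 4*d + 3) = (d - 3)*(d + 4)*(d - 1)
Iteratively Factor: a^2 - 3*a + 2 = (a - 1)*(a - 2)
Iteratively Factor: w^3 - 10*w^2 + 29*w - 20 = (w - 1)*(w^2 - 9*w + 20) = (w - 5)*(w - 1)*(w - 4)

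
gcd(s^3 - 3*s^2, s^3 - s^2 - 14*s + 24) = s - 3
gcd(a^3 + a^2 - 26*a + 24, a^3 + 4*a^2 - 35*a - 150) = 1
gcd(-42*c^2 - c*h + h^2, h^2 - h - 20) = 1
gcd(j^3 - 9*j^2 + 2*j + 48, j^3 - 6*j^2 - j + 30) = j^2 - j - 6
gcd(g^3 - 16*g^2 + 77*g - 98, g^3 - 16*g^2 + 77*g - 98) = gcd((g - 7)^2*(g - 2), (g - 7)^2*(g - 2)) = g^3 - 16*g^2 + 77*g - 98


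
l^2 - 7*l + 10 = (l - 5)*(l - 2)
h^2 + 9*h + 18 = (h + 3)*(h + 6)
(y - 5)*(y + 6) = y^2 + y - 30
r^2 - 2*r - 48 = (r - 8)*(r + 6)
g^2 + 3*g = g*(g + 3)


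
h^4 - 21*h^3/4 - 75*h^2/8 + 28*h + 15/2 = (h - 6)*(h - 2)*(h + 1/4)*(h + 5/2)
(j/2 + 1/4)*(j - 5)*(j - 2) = j^3/2 - 13*j^2/4 + 13*j/4 + 5/2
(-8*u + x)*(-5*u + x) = 40*u^2 - 13*u*x + x^2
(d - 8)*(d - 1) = d^2 - 9*d + 8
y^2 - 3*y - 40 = (y - 8)*(y + 5)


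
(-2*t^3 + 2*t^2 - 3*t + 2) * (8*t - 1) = -16*t^4 + 18*t^3 - 26*t^2 + 19*t - 2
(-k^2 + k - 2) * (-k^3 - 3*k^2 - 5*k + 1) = k^5 + 2*k^4 + 4*k^3 + 11*k - 2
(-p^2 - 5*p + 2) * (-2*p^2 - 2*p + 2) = 2*p^4 + 12*p^3 + 4*p^2 - 14*p + 4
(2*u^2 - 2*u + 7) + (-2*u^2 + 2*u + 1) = 8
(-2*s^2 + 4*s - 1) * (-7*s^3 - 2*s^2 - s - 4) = 14*s^5 - 24*s^4 + s^3 + 6*s^2 - 15*s + 4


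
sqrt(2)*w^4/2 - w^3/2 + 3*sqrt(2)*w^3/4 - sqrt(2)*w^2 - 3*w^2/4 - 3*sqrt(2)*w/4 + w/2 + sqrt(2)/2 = (w - 1/2)*(w - sqrt(2))*(w + sqrt(2)/2)*(sqrt(2)*w/2 + sqrt(2))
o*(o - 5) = o^2 - 5*o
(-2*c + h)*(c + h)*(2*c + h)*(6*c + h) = -24*c^4 - 28*c^3*h + 2*c^2*h^2 + 7*c*h^3 + h^4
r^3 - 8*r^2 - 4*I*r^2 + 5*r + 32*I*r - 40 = (r - 8)*(r - 5*I)*(r + I)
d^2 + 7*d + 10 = (d + 2)*(d + 5)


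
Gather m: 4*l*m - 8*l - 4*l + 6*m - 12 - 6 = -12*l + m*(4*l + 6) - 18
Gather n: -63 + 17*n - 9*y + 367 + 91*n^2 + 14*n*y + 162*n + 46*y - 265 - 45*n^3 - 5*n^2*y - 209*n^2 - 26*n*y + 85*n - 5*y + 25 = -45*n^3 + n^2*(-5*y - 118) + n*(264 - 12*y) + 32*y + 64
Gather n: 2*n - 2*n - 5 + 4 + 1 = 0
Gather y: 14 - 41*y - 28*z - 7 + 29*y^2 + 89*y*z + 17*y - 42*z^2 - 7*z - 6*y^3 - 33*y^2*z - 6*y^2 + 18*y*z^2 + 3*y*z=-6*y^3 + y^2*(23 - 33*z) + y*(18*z^2 + 92*z - 24) - 42*z^2 - 35*z + 7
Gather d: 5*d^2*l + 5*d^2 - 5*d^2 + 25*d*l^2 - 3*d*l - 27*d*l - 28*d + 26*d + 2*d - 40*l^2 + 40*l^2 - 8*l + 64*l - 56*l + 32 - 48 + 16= 5*d^2*l + d*(25*l^2 - 30*l)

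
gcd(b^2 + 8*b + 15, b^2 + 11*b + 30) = b + 5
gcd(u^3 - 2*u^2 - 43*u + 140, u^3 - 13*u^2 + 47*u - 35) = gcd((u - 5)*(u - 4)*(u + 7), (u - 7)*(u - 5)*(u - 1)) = u - 5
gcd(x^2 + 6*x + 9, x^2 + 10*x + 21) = x + 3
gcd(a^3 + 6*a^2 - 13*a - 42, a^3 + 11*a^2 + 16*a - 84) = a + 7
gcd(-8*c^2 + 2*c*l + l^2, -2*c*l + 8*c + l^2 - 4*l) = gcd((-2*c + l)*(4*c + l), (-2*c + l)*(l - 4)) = 2*c - l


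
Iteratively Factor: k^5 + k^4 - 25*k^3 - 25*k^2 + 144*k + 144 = (k + 3)*(k^4 - 2*k^3 - 19*k^2 + 32*k + 48) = (k - 3)*(k + 3)*(k^3 + k^2 - 16*k - 16) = (k - 4)*(k - 3)*(k + 3)*(k^2 + 5*k + 4) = (k - 4)*(k - 3)*(k + 1)*(k + 3)*(k + 4)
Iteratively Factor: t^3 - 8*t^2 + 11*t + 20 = (t - 4)*(t^2 - 4*t - 5) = (t - 5)*(t - 4)*(t + 1)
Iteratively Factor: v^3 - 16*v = (v + 4)*(v^2 - 4*v) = (v - 4)*(v + 4)*(v)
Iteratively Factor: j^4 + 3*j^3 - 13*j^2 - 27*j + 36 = (j - 1)*(j^3 + 4*j^2 - 9*j - 36) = (j - 1)*(j + 4)*(j^2 - 9) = (j - 1)*(j + 3)*(j + 4)*(j - 3)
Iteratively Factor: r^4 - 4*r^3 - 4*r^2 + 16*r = (r - 2)*(r^3 - 2*r^2 - 8*r) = r*(r - 2)*(r^2 - 2*r - 8) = r*(r - 4)*(r - 2)*(r + 2)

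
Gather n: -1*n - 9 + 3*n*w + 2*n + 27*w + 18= n*(3*w + 1) + 27*w + 9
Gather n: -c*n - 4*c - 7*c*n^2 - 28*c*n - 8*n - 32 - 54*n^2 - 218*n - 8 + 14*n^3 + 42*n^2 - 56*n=-4*c + 14*n^3 + n^2*(-7*c - 12) + n*(-29*c - 282) - 40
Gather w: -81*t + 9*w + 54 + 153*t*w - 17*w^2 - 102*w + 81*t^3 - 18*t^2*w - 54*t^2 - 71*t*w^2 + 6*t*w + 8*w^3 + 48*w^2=81*t^3 - 54*t^2 - 81*t + 8*w^3 + w^2*(31 - 71*t) + w*(-18*t^2 + 159*t - 93) + 54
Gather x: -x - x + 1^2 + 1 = 2 - 2*x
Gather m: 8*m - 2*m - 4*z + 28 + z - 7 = 6*m - 3*z + 21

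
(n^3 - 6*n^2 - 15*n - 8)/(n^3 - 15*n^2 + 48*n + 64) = (n + 1)/(n - 8)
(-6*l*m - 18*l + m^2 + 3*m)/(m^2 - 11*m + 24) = (-6*l*m - 18*l + m^2 + 3*m)/(m^2 - 11*m + 24)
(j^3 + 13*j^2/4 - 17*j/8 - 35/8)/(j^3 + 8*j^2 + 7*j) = (8*j^2 + 18*j - 35)/(8*j*(j + 7))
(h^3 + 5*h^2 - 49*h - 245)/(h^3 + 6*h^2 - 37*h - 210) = (h - 7)/(h - 6)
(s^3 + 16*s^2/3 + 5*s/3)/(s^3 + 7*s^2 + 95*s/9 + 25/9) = 3*s/(3*s + 5)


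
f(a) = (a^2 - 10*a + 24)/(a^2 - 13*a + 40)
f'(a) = (13 - 2*a)*(a^2 - 10*a + 24)/(a^2 - 13*a + 40)^2 + (2*a - 10)/(a^2 - 13*a + 40)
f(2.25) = 0.42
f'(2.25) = -0.12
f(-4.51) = 0.75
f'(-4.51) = -0.02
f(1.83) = 0.46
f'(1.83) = -0.10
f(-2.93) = 0.71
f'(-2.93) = -0.03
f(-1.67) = 0.67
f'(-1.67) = -0.04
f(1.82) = 0.46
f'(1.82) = -0.10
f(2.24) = 0.42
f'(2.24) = -0.12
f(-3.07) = 0.72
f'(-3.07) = -0.03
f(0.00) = 0.60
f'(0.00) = -0.06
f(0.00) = 0.60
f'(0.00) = -0.06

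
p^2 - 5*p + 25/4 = (p - 5/2)^2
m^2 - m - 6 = (m - 3)*(m + 2)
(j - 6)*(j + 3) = j^2 - 3*j - 18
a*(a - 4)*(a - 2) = a^3 - 6*a^2 + 8*a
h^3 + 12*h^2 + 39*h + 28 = (h + 1)*(h + 4)*(h + 7)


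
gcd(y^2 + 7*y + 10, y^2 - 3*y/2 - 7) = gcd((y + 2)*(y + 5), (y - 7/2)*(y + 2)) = y + 2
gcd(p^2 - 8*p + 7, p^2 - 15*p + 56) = p - 7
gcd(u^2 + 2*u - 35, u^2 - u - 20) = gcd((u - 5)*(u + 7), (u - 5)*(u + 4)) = u - 5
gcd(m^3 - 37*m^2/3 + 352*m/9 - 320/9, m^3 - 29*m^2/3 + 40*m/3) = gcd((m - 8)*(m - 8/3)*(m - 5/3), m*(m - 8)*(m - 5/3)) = m^2 - 29*m/3 + 40/3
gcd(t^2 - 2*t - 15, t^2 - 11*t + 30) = t - 5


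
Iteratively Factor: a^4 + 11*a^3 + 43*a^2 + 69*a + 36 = (a + 3)*(a^3 + 8*a^2 + 19*a + 12) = (a + 3)^2*(a^2 + 5*a + 4) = (a + 3)^2*(a + 4)*(a + 1)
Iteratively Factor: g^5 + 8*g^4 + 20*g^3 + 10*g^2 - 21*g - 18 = (g + 1)*(g^4 + 7*g^3 + 13*g^2 - 3*g - 18) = (g - 1)*(g + 1)*(g^3 + 8*g^2 + 21*g + 18) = (g - 1)*(g + 1)*(g + 3)*(g^2 + 5*g + 6) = (g - 1)*(g + 1)*(g + 3)^2*(g + 2)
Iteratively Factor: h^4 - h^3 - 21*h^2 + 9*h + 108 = (h + 3)*(h^3 - 4*h^2 - 9*h + 36) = (h - 4)*(h + 3)*(h^2 - 9) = (h - 4)*(h + 3)^2*(h - 3)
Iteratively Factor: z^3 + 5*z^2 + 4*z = (z + 4)*(z^2 + z) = z*(z + 4)*(z + 1)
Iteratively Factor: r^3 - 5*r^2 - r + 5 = (r + 1)*(r^2 - 6*r + 5) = (r - 5)*(r + 1)*(r - 1)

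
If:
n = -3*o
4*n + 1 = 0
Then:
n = -1/4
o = 1/12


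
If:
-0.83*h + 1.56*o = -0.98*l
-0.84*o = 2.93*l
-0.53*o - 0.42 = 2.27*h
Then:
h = -0.16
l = 0.03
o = -0.10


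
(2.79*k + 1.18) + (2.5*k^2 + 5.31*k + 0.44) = 2.5*k^2 + 8.1*k + 1.62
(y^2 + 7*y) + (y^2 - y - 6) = 2*y^2 + 6*y - 6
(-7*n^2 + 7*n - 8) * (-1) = 7*n^2 - 7*n + 8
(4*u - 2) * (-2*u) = -8*u^2 + 4*u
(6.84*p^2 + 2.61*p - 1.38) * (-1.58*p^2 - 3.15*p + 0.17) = -10.8072*p^4 - 25.6698*p^3 - 4.8783*p^2 + 4.7907*p - 0.2346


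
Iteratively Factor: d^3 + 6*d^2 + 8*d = (d + 2)*(d^2 + 4*d) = d*(d + 2)*(d + 4)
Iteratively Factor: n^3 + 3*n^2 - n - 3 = (n + 1)*(n^2 + 2*n - 3) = (n - 1)*(n + 1)*(n + 3)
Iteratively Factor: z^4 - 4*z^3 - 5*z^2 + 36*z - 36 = (z - 3)*(z^3 - z^2 - 8*z + 12) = (z - 3)*(z + 3)*(z^2 - 4*z + 4) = (z - 3)*(z - 2)*(z + 3)*(z - 2)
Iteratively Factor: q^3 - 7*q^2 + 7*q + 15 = (q - 3)*(q^2 - 4*q - 5) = (q - 3)*(q + 1)*(q - 5)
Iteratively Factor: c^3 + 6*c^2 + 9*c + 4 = (c + 1)*(c^2 + 5*c + 4) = (c + 1)*(c + 4)*(c + 1)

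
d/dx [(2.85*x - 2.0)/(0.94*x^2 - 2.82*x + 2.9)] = (-2.679*x^2 + 3.76*x + 2.625)/(0.8836*x^4 - 5.3016*x^3 + 13.4044*x^2 - 16.356*x + 8.41)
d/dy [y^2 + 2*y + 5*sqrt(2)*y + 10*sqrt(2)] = 2*y + 2 + 5*sqrt(2)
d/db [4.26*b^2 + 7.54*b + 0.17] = 8.52*b + 7.54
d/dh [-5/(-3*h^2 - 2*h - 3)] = 10*(-3*h - 1)/(3*h^2 + 2*h + 3)^2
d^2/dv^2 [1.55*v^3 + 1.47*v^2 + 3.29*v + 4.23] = 9.3*v + 2.94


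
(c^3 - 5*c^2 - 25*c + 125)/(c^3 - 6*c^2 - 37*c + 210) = (c^2 - 25)/(c^2 - c - 42)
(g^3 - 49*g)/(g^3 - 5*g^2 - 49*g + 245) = g/(g - 5)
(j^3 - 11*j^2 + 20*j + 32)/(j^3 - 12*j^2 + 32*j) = (j + 1)/j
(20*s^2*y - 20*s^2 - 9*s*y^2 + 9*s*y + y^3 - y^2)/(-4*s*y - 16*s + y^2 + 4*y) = (-5*s*y + 5*s + y^2 - y)/(y + 4)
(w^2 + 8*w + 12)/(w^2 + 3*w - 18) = (w + 2)/(w - 3)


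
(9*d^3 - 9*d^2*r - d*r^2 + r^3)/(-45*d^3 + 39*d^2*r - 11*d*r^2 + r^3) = (-3*d^2 + 2*d*r + r^2)/(15*d^2 - 8*d*r + r^2)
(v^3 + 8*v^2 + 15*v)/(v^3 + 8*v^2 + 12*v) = (v^2 + 8*v + 15)/(v^2 + 8*v + 12)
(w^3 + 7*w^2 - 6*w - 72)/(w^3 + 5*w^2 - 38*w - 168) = (w^2 + 3*w - 18)/(w^2 + w - 42)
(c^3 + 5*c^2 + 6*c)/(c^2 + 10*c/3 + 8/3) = 3*c*(c + 3)/(3*c + 4)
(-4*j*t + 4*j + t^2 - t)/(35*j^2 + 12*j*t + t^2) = (-4*j*t + 4*j + t^2 - t)/(35*j^2 + 12*j*t + t^2)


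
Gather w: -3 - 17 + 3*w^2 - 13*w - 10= 3*w^2 - 13*w - 30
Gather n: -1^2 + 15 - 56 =-42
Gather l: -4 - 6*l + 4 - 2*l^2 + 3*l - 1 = -2*l^2 - 3*l - 1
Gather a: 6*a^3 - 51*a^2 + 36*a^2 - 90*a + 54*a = 6*a^3 - 15*a^2 - 36*a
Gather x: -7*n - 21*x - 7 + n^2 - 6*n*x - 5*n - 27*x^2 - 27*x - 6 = n^2 - 12*n - 27*x^2 + x*(-6*n - 48) - 13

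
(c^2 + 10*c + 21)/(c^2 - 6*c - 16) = (c^2 + 10*c + 21)/(c^2 - 6*c - 16)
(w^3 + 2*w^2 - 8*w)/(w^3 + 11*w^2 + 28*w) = (w - 2)/(w + 7)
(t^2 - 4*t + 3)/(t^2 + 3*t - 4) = (t - 3)/(t + 4)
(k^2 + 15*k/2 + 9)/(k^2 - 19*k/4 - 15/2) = 2*(2*k^2 + 15*k + 18)/(4*k^2 - 19*k - 30)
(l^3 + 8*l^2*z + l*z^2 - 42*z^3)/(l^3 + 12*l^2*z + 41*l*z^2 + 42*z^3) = (l - 2*z)/(l + 2*z)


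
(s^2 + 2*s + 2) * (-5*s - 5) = -5*s^3 - 15*s^2 - 20*s - 10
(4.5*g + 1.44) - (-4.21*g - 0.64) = 8.71*g + 2.08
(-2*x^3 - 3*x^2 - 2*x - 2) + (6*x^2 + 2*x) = -2*x^3 + 3*x^2 - 2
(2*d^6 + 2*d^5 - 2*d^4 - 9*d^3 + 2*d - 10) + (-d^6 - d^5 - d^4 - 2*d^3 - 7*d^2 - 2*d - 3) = d^6 + d^5 - 3*d^4 - 11*d^3 - 7*d^2 - 13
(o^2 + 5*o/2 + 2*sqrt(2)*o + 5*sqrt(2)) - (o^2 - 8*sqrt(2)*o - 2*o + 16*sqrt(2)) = 9*o/2 + 10*sqrt(2)*o - 11*sqrt(2)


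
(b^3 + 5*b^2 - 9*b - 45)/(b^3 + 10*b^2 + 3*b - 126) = (b^2 + 8*b + 15)/(b^2 + 13*b + 42)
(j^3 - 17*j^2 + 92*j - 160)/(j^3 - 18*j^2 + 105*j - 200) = (j - 4)/(j - 5)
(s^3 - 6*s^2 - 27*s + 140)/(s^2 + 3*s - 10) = (s^2 - 11*s + 28)/(s - 2)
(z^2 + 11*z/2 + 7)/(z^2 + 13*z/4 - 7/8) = 4*(z + 2)/(4*z - 1)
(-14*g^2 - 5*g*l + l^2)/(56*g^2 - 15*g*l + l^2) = (-2*g - l)/(8*g - l)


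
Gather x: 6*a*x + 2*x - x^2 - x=-x^2 + x*(6*a + 1)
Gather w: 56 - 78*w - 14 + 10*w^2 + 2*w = 10*w^2 - 76*w + 42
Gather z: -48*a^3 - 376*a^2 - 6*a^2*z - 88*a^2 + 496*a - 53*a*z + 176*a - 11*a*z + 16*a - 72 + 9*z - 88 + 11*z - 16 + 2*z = -48*a^3 - 464*a^2 + 688*a + z*(-6*a^2 - 64*a + 22) - 176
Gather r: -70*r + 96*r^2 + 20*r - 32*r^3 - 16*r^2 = -32*r^3 + 80*r^2 - 50*r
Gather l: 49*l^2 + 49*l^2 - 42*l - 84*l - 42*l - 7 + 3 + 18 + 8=98*l^2 - 168*l + 22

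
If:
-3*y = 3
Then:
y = -1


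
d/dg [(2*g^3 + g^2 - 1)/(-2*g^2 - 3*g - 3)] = (-4*g^4 - 12*g^3 - 21*g^2 - 10*g - 3)/(4*g^4 + 12*g^3 + 21*g^2 + 18*g + 9)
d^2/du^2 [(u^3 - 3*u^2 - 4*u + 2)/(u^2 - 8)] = 4*(2*u^3 - 33*u^2 + 48*u - 88)/(u^6 - 24*u^4 + 192*u^2 - 512)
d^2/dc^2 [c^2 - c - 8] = 2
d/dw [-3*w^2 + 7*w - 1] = 7 - 6*w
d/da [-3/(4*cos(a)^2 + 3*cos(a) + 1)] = -3*(8*cos(a) + 3)*sin(a)/(4*cos(a)^2 + 3*cos(a) + 1)^2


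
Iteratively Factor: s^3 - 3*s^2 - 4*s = (s - 4)*(s^2 + s) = (s - 4)*(s + 1)*(s)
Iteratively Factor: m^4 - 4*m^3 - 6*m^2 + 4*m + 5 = (m - 1)*(m^3 - 3*m^2 - 9*m - 5) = (m - 1)*(m + 1)*(m^2 - 4*m - 5) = (m - 1)*(m + 1)^2*(m - 5)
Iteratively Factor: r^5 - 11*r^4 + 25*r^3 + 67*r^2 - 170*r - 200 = (r - 5)*(r^4 - 6*r^3 - 5*r^2 + 42*r + 40) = (r - 5)*(r + 2)*(r^3 - 8*r^2 + 11*r + 20) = (r - 5)*(r + 1)*(r + 2)*(r^2 - 9*r + 20) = (r - 5)^2*(r + 1)*(r + 2)*(r - 4)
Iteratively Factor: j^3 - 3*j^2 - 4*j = (j)*(j^2 - 3*j - 4) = j*(j + 1)*(j - 4)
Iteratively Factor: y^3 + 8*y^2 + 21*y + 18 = (y + 3)*(y^2 + 5*y + 6) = (y + 2)*(y + 3)*(y + 3)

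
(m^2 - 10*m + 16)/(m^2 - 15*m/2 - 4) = 2*(m - 2)/(2*m + 1)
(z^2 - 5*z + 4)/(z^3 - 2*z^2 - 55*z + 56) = (z - 4)/(z^2 - z - 56)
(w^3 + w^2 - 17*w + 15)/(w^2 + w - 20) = (w^2 - 4*w + 3)/(w - 4)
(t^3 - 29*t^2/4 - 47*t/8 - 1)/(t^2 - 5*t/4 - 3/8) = (2*t^2 - 15*t - 8)/(2*t - 3)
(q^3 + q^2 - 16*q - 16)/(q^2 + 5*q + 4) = q - 4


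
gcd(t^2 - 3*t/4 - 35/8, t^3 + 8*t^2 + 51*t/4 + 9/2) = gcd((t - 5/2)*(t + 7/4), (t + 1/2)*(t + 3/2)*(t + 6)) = 1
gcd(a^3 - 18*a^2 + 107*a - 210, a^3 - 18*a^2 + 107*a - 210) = a^3 - 18*a^2 + 107*a - 210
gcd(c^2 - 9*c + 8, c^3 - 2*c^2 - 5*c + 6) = c - 1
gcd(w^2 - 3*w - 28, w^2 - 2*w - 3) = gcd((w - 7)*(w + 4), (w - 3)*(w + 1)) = 1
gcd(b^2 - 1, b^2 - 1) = b^2 - 1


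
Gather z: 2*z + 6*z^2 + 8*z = 6*z^2 + 10*z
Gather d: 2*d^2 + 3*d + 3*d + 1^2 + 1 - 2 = 2*d^2 + 6*d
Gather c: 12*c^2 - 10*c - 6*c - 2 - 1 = 12*c^2 - 16*c - 3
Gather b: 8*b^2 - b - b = 8*b^2 - 2*b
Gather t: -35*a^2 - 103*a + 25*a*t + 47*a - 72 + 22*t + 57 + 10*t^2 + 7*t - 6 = -35*a^2 - 56*a + 10*t^2 + t*(25*a + 29) - 21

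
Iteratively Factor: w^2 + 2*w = (w)*(w + 2)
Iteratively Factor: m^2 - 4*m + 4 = (m - 2)*(m - 2)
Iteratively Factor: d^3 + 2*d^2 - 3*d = (d)*(d^2 + 2*d - 3) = d*(d - 1)*(d + 3)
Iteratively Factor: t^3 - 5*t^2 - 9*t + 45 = (t + 3)*(t^2 - 8*t + 15) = (t - 5)*(t + 3)*(t - 3)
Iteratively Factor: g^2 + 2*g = (g + 2)*(g)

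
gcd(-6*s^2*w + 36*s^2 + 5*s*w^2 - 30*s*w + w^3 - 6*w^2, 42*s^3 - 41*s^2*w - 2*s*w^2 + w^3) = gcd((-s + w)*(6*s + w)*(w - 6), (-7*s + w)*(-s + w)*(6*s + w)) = 6*s^2 - 5*s*w - w^2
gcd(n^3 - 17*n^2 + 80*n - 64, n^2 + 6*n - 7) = n - 1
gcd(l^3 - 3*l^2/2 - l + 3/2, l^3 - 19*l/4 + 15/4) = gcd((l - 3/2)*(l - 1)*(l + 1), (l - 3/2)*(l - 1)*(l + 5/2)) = l^2 - 5*l/2 + 3/2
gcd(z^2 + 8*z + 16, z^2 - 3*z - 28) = z + 4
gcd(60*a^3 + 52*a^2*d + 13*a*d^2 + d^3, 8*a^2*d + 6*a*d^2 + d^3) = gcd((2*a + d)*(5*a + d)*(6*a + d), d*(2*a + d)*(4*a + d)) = 2*a + d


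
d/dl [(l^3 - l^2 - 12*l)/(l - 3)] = 2*(l^3 - 5*l^2 + 3*l + 18)/(l^2 - 6*l + 9)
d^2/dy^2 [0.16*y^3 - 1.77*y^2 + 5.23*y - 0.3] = 0.96*y - 3.54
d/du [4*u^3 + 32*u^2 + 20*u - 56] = 12*u^2 + 64*u + 20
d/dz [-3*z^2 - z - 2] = -6*z - 1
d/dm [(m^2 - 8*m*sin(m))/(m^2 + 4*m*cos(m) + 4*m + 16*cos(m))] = 2*(2*m^3*sin(m) - 4*m^3*cos(m) + 12*m^2*sin(m) - 14*m^2*cos(m) - 14*m^2 + 16*m*cos(m) - 64*m - 32*sin(2*m))/((m + 4)^2*(m + 4*cos(m))^2)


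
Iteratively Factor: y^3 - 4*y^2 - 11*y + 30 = (y + 3)*(y^2 - 7*y + 10) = (y - 2)*(y + 3)*(y - 5)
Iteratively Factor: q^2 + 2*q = (q)*(q + 2)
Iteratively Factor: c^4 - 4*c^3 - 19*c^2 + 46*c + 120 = (c + 2)*(c^3 - 6*c^2 - 7*c + 60) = (c - 5)*(c + 2)*(c^2 - c - 12) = (c - 5)*(c + 2)*(c + 3)*(c - 4)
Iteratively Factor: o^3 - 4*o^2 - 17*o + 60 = (o + 4)*(o^2 - 8*o + 15) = (o - 3)*(o + 4)*(o - 5)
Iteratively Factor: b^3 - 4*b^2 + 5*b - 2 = (b - 1)*(b^2 - 3*b + 2) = (b - 2)*(b - 1)*(b - 1)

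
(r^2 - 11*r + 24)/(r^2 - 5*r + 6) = (r - 8)/(r - 2)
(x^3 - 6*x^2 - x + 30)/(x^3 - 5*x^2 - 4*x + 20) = (x - 3)/(x - 2)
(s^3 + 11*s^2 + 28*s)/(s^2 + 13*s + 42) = s*(s + 4)/(s + 6)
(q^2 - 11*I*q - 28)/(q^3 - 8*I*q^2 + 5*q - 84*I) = 1/(q + 3*I)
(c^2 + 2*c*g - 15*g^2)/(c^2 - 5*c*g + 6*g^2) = (c + 5*g)/(c - 2*g)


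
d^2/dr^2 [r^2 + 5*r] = 2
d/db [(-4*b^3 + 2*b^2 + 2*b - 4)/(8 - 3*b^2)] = 2*(6*b^4 - 45*b^2 + 4*b + 8)/(9*b^4 - 48*b^2 + 64)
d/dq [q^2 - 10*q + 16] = 2*q - 10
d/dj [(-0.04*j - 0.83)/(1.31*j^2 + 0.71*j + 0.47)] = (0.0524*j^2 + 2.1746*j + 0.5705)/(1.7161*j^4 + 1.8602*j^3 + 1.7355*j^2 + 0.6674*j + 0.2209)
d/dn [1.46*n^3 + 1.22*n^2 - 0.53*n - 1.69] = 4.38*n^2 + 2.44*n - 0.53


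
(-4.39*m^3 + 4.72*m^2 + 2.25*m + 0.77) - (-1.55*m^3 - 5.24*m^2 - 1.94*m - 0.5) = -2.84*m^3 + 9.96*m^2 + 4.19*m + 1.27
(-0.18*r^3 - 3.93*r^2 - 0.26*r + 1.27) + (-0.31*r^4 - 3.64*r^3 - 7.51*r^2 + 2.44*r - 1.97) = -0.31*r^4 - 3.82*r^3 - 11.44*r^2 + 2.18*r - 0.7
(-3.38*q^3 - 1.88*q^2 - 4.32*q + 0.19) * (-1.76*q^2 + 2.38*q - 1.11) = 5.9488*q^5 - 4.7356*q^4 + 6.8806*q^3 - 8.5292*q^2 + 5.2474*q - 0.2109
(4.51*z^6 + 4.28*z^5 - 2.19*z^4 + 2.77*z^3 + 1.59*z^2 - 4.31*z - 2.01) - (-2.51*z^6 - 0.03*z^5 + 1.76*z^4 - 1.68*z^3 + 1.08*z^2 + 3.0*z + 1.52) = 7.02*z^6 + 4.31*z^5 - 3.95*z^4 + 4.45*z^3 + 0.51*z^2 - 7.31*z - 3.53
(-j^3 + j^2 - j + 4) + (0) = -j^3 + j^2 - j + 4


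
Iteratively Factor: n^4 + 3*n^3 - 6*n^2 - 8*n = (n - 2)*(n^3 + 5*n^2 + 4*n) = (n - 2)*(n + 1)*(n^2 + 4*n) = n*(n - 2)*(n + 1)*(n + 4)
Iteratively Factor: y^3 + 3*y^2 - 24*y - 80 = (y + 4)*(y^2 - y - 20) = (y - 5)*(y + 4)*(y + 4)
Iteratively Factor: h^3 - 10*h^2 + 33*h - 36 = (h - 4)*(h^2 - 6*h + 9) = (h - 4)*(h - 3)*(h - 3)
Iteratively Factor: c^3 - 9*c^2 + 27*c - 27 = (c - 3)*(c^2 - 6*c + 9) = (c - 3)^2*(c - 3)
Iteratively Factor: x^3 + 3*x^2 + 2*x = (x + 1)*(x^2 + 2*x) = (x + 1)*(x + 2)*(x)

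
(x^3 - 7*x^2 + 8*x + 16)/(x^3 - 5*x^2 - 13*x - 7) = (x^2 - 8*x + 16)/(x^2 - 6*x - 7)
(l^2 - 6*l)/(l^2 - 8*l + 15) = l*(l - 6)/(l^2 - 8*l + 15)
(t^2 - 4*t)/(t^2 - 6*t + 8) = t/(t - 2)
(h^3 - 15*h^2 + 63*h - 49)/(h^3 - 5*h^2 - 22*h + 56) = (h^2 - 8*h + 7)/(h^2 + 2*h - 8)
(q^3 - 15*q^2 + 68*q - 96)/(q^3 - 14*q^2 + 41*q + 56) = (q^2 - 7*q + 12)/(q^2 - 6*q - 7)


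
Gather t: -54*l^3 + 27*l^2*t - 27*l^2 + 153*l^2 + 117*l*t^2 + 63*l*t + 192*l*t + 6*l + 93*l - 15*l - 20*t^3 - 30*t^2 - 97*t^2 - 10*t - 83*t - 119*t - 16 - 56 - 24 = -54*l^3 + 126*l^2 + 84*l - 20*t^3 + t^2*(117*l - 127) + t*(27*l^2 + 255*l - 212) - 96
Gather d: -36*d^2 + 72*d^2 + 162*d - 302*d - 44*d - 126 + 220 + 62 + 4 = 36*d^2 - 184*d + 160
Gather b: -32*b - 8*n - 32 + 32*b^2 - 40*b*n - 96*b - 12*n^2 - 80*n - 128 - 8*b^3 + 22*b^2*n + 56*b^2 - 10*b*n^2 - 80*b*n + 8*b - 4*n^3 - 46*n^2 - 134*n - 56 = -8*b^3 + b^2*(22*n + 88) + b*(-10*n^2 - 120*n - 120) - 4*n^3 - 58*n^2 - 222*n - 216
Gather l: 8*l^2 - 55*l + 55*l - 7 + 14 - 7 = 8*l^2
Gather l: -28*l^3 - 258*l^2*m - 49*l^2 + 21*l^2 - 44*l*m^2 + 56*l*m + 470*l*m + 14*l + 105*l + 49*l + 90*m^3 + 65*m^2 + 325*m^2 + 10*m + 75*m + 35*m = -28*l^3 + l^2*(-258*m - 28) + l*(-44*m^2 + 526*m + 168) + 90*m^3 + 390*m^2 + 120*m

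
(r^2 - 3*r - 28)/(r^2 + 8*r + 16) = (r - 7)/(r + 4)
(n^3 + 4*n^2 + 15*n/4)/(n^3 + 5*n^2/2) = (n + 3/2)/n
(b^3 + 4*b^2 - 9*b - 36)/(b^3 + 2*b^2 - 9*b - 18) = (b + 4)/(b + 2)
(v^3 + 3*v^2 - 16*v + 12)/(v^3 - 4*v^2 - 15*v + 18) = (v^2 + 4*v - 12)/(v^2 - 3*v - 18)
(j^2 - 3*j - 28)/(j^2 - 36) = (j^2 - 3*j - 28)/(j^2 - 36)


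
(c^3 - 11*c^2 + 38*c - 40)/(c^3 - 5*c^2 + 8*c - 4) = (c^2 - 9*c + 20)/(c^2 - 3*c + 2)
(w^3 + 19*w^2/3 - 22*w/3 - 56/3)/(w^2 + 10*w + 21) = (3*w^2 - 2*w - 8)/(3*(w + 3))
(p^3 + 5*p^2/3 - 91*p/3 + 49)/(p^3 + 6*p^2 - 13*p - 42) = (p - 7/3)/(p + 2)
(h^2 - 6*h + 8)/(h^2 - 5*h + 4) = (h - 2)/(h - 1)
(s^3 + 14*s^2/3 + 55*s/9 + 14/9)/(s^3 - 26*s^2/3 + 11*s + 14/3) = (3*s^2 + 13*s + 14)/(3*(s^2 - 9*s + 14))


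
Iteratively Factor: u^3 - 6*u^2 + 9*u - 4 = (u - 1)*(u^2 - 5*u + 4) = (u - 4)*(u - 1)*(u - 1)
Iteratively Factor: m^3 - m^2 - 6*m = (m - 3)*(m^2 + 2*m) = m*(m - 3)*(m + 2)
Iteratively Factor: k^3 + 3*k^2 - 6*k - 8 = (k + 4)*(k^2 - k - 2) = (k + 1)*(k + 4)*(k - 2)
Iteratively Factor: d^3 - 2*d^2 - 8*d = (d + 2)*(d^2 - 4*d) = d*(d + 2)*(d - 4)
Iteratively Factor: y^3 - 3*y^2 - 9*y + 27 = (y - 3)*(y^2 - 9) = (y - 3)*(y + 3)*(y - 3)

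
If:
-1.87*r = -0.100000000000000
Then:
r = 0.05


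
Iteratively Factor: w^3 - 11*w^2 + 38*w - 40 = (w - 5)*(w^2 - 6*w + 8) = (w - 5)*(w - 2)*(w - 4)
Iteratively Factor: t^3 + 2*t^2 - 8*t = (t - 2)*(t^2 + 4*t) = (t - 2)*(t + 4)*(t)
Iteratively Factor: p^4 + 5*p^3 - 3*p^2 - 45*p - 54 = (p - 3)*(p^3 + 8*p^2 + 21*p + 18) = (p - 3)*(p + 2)*(p^2 + 6*p + 9) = (p - 3)*(p + 2)*(p + 3)*(p + 3)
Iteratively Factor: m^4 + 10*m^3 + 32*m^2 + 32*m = (m + 2)*(m^3 + 8*m^2 + 16*m) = (m + 2)*(m + 4)*(m^2 + 4*m) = m*(m + 2)*(m + 4)*(m + 4)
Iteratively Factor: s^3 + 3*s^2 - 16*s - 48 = (s + 4)*(s^2 - s - 12) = (s + 3)*(s + 4)*(s - 4)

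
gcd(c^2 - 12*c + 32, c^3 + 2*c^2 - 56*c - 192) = c - 8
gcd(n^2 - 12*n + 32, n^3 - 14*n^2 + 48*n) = n - 8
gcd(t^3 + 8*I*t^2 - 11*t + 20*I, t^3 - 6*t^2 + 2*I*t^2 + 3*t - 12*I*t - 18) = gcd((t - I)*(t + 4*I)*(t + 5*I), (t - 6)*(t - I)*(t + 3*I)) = t - I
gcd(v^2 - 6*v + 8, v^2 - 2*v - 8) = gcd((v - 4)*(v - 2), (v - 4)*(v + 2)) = v - 4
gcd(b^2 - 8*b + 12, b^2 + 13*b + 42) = 1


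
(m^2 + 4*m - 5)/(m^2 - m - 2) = (-m^2 - 4*m + 5)/(-m^2 + m + 2)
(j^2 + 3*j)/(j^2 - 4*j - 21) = j/(j - 7)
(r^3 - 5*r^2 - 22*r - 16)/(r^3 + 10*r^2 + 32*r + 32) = (r^2 - 7*r - 8)/(r^2 + 8*r + 16)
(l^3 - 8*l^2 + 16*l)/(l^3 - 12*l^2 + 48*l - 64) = l/(l - 4)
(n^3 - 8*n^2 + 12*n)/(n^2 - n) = (n^2 - 8*n + 12)/(n - 1)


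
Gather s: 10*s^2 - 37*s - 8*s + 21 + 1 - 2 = 10*s^2 - 45*s + 20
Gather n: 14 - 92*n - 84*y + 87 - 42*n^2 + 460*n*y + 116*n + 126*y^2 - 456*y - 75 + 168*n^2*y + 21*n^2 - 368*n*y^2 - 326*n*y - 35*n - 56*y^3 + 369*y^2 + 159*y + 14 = n^2*(168*y - 21) + n*(-368*y^2 + 134*y - 11) - 56*y^3 + 495*y^2 - 381*y + 40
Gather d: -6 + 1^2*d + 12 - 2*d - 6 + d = 0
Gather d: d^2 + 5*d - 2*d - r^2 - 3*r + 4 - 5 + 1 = d^2 + 3*d - r^2 - 3*r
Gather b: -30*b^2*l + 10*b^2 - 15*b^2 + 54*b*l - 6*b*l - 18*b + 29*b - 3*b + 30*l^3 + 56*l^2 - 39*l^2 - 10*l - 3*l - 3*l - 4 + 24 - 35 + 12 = b^2*(-30*l - 5) + b*(48*l + 8) + 30*l^3 + 17*l^2 - 16*l - 3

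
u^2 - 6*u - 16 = (u - 8)*(u + 2)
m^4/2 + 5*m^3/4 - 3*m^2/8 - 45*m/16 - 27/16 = (m/2 + 1/2)*(m - 3/2)*(m + 3/2)^2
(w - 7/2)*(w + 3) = w^2 - w/2 - 21/2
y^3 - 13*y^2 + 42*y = y*(y - 7)*(y - 6)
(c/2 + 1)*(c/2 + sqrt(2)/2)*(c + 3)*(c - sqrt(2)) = c^4/4 + 5*c^3/4 + c^2 - 5*c/2 - 3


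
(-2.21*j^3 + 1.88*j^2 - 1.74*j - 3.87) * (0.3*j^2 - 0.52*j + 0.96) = -0.663*j^5 + 1.7132*j^4 - 3.6212*j^3 + 1.5486*j^2 + 0.342*j - 3.7152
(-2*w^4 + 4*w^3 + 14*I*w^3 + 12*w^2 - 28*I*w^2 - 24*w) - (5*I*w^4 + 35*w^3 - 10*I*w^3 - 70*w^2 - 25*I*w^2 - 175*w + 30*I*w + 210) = -2*w^4 - 5*I*w^4 - 31*w^3 + 24*I*w^3 + 82*w^2 - 3*I*w^2 + 151*w - 30*I*w - 210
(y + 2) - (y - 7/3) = 13/3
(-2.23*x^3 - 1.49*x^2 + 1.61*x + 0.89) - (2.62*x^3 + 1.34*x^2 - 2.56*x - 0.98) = -4.85*x^3 - 2.83*x^2 + 4.17*x + 1.87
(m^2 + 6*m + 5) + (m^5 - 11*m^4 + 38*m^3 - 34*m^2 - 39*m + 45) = m^5 - 11*m^4 + 38*m^3 - 33*m^2 - 33*m + 50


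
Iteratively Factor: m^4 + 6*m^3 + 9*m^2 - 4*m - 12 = (m + 3)*(m^3 + 3*m^2 - 4) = (m + 2)*(m + 3)*(m^2 + m - 2) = (m - 1)*(m + 2)*(m + 3)*(m + 2)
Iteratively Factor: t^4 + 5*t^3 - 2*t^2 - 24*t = (t + 3)*(t^3 + 2*t^2 - 8*t) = (t - 2)*(t + 3)*(t^2 + 4*t) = t*(t - 2)*(t + 3)*(t + 4)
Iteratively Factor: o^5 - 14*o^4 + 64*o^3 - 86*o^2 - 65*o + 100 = (o + 1)*(o^4 - 15*o^3 + 79*o^2 - 165*o + 100) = (o - 1)*(o + 1)*(o^3 - 14*o^2 + 65*o - 100) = (o - 5)*(o - 1)*(o + 1)*(o^2 - 9*o + 20) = (o - 5)^2*(o - 1)*(o + 1)*(o - 4)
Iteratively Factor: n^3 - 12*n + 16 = (n + 4)*(n^2 - 4*n + 4) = (n - 2)*(n + 4)*(n - 2)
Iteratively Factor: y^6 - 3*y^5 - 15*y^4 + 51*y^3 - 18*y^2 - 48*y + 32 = (y - 1)*(y^5 - 2*y^4 - 17*y^3 + 34*y^2 + 16*y - 32) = (y - 2)*(y - 1)*(y^4 - 17*y^2 + 16) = (y - 2)*(y - 1)^2*(y^3 + y^2 - 16*y - 16) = (y - 2)*(y - 1)^2*(y + 4)*(y^2 - 3*y - 4) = (y - 2)*(y - 1)^2*(y + 1)*(y + 4)*(y - 4)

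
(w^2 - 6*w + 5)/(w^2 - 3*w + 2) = (w - 5)/(w - 2)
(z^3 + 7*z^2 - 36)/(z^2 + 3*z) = z + 4 - 12/z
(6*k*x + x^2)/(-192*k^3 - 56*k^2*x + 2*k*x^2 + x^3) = x/(-32*k^2 - 4*k*x + x^2)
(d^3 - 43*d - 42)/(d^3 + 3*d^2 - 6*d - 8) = (d^2 - d - 42)/(d^2 + 2*d - 8)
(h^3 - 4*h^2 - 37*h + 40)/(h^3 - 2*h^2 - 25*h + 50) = (h^2 - 9*h + 8)/(h^2 - 7*h + 10)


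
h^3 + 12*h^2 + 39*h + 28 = (h + 1)*(h + 4)*(h + 7)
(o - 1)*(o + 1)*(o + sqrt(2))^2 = o^4 + 2*sqrt(2)*o^3 + o^2 - 2*sqrt(2)*o - 2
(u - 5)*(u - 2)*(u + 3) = u^3 - 4*u^2 - 11*u + 30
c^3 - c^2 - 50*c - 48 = (c - 8)*(c + 1)*(c + 6)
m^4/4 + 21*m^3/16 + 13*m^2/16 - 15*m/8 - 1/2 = (m/4 + 1)*(m - 1)*(m + 1/4)*(m + 2)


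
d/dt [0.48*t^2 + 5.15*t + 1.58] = 0.96*t + 5.15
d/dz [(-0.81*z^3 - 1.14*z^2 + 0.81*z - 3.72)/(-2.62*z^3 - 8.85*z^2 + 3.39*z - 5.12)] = (4.1817*z^4 - 1.2474*z^3 - 13.4937*z^2 - 54.1704*z + 8.4636)/(6.8644*z^6 + 46.374*z^5 + 60.5589*z^4 - 33.1742*z^3 + 102.1161*z^2 - 34.7136*z + 26.2144)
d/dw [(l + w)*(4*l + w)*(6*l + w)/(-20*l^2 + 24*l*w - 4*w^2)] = (-314*l^4 - 62*l^3*w + 85*l^2*w^2 + 12*l*w^3 - w^4)/(4*(25*l^4 - 60*l^3*w + 46*l^2*w^2 - 12*l*w^3 + w^4))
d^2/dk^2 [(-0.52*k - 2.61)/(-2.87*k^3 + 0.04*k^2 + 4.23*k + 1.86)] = (25.699128*k^5 + 257.621532*k^4 + 7.83331999999999*k^3 - 156.778542*k^2 + 86.013756*k + 84.830058)/(23.639903*k^9 - 0.988428*k^8 - 104.512485*k^7 - 43.048342*k^6 + 155.318733*k^5 + 133.32744*k^4 - 47.788083*k^3 - 100.257534*k^2 - 43.902324*k - 6.434856)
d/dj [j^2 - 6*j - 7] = 2*j - 6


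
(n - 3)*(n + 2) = n^2 - n - 6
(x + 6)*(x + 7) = x^2 + 13*x + 42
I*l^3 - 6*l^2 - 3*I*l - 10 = (l + 2*I)*(l + 5*I)*(I*l + 1)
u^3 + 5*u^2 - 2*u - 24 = (u - 2)*(u + 3)*(u + 4)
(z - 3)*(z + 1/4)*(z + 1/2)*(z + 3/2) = z^4 - 3*z^3/4 - 11*z^2/2 - 57*z/16 - 9/16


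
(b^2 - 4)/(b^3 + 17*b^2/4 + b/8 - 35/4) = 8*(b - 2)/(8*b^2 + 18*b - 35)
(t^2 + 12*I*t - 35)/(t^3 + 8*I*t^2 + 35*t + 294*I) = (t + 5*I)/(t^2 + I*t + 42)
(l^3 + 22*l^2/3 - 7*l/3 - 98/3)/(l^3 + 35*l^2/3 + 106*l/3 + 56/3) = (3*l^2 + l - 14)/(3*l^2 + 14*l + 8)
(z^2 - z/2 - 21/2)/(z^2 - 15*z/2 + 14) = (z + 3)/(z - 4)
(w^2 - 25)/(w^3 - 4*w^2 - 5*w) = (w + 5)/(w*(w + 1))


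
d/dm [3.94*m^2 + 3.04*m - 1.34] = 7.88*m + 3.04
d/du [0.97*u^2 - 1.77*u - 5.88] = 1.94*u - 1.77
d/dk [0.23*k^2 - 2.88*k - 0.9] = 0.46*k - 2.88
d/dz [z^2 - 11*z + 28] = 2*z - 11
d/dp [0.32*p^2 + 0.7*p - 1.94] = 0.64*p + 0.7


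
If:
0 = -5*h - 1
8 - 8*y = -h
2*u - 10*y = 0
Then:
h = -1/5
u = 39/8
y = 39/40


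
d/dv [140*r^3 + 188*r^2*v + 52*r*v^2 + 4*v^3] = 188*r^2 + 104*r*v + 12*v^2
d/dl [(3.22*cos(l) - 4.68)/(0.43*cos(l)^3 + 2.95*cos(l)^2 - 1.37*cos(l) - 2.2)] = (2.7692*cos(l)^3 + 3.4618*cos(l)^2 - 27.612*cos(l) + 13.4956)*sin(l)/(0.1849*cos(l)^6 + 2.537*cos(l)^5 + 7.5243*cos(l)^4 - 9.975*cos(l)^3 - 11.1031*cos(l)^2 + 6.028*cos(l) + 4.84)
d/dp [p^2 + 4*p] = 2*p + 4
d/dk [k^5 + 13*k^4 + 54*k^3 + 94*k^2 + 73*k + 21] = 5*k^4 + 52*k^3 + 162*k^2 + 188*k + 73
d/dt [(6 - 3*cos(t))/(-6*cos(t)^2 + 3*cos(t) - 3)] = (-8*cos(t) + cos(2*t) + 2)*sin(t)/(-cos(t) + cos(2*t) + 2)^2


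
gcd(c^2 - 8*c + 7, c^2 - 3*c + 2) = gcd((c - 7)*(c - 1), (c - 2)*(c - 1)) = c - 1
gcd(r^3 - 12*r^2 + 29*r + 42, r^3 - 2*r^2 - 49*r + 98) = r - 7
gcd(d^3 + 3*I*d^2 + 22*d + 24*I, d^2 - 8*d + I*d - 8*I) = d + I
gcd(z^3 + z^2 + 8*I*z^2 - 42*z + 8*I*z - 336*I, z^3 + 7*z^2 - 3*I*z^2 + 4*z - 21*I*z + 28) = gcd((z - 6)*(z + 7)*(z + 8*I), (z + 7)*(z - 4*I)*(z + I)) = z + 7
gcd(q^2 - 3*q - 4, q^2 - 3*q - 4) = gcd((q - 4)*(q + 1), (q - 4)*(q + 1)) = q^2 - 3*q - 4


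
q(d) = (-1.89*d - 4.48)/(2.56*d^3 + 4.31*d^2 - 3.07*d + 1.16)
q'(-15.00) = -0.00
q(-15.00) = -0.00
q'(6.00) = 0.01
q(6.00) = -0.02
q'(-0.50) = -2.17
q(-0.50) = -1.02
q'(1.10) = 2.22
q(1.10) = -1.02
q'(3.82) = 0.03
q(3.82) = -0.06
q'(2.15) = 0.23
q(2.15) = -0.21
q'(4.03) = 0.03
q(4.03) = -0.05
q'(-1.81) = -0.12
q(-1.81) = -0.19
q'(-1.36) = -0.30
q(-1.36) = -0.28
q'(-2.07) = 0.06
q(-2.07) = -0.17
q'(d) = (-1.89*d - 4.48)*(-7.68*d^2 - 8.62*d + 3.07)/(2.56*d^3 + 4.31*d^2 - 3.07*d + 1.16)^2 - 1.89/(2.56*d^3 + 4.31*d^2 - 3.07*d + 1.16) = (9.6768*d^3 + 42.5523*d^2 + 38.6176*d - 15.946)/(6.5536*d^6 + 22.0672*d^5 + 2.8577*d^4 - 20.5242*d^3 + 19.4241*d^2 - 7.1224*d + 1.3456)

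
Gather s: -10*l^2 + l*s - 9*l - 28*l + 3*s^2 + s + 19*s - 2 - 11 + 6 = -10*l^2 - 37*l + 3*s^2 + s*(l + 20) - 7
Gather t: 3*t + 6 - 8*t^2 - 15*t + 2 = -8*t^2 - 12*t + 8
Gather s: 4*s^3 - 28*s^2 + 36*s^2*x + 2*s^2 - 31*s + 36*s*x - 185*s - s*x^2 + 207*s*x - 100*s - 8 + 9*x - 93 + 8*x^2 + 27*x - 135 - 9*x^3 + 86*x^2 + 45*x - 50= 4*s^3 + s^2*(36*x - 26) + s*(-x^2 + 243*x - 316) - 9*x^3 + 94*x^2 + 81*x - 286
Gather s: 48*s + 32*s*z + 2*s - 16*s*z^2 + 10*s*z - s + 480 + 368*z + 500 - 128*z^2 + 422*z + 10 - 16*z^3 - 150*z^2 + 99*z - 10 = s*(-16*z^2 + 42*z + 49) - 16*z^3 - 278*z^2 + 889*z + 980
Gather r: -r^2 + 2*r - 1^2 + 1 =-r^2 + 2*r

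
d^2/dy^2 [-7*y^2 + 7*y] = -14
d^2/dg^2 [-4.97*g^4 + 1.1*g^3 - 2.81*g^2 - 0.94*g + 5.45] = -59.64*g^2 + 6.6*g - 5.62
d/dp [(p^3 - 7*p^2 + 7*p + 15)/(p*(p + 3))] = (p^4 + 6*p^3 - 28*p^2 - 30*p - 45)/(p^2*(p^2 + 6*p + 9))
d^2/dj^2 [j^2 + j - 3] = 2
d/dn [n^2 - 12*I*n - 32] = 2*n - 12*I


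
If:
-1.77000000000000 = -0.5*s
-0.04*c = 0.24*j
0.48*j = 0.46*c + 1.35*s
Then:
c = -8.85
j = 1.48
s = 3.54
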